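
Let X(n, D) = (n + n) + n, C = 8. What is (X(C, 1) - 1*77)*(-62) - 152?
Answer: 3134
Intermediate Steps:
X(n, D) = 3*n (X(n, D) = 2*n + n = 3*n)
(X(C, 1) - 1*77)*(-62) - 152 = (3*8 - 1*77)*(-62) - 152 = (24 - 77)*(-62) - 152 = -53*(-62) - 152 = 3286 - 152 = 3134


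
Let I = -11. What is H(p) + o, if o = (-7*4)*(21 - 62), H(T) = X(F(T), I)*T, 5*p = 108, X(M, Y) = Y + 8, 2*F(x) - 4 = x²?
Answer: 5416/5 ≈ 1083.2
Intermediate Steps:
F(x) = 2 + x²/2
X(M, Y) = 8 + Y
p = 108/5 (p = (⅕)*108 = 108/5 ≈ 21.600)
H(T) = -3*T (H(T) = (8 - 11)*T = -3*T)
o = 1148 (o = -28*(-41) = 1148)
H(p) + o = -3*108/5 + 1148 = -324/5 + 1148 = 5416/5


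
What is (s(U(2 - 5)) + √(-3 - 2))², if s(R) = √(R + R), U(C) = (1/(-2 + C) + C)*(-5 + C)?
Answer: 231/5 + 32*I ≈ 46.2 + 32.0*I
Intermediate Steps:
U(C) = (-5 + C)*(C + 1/(-2 + C)) (U(C) = (C + 1/(-2 + C))*(-5 + C) = (-5 + C)*(C + 1/(-2 + C)))
s(R) = √2*√R (s(R) = √(2*R) = √2*√R)
(s(U(2 - 5)) + √(-3 - 2))² = (√2*√((-5 + (2 - 5)³ - 7*(2 - 5)² + 11*(2 - 5))/(-2 + (2 - 5))) + √(-3 - 2))² = (√2*√((-5 + (-3)³ - 7*(-3)² + 11*(-3))/(-2 - 3)) + √(-5))² = (√2*√((-5 - 27 - 7*9 - 33)/(-5)) + I*√5)² = (√2*√(-(-5 - 27 - 63 - 33)/5) + I*√5)² = (√2*√(-⅕*(-128)) + I*√5)² = (√2*√(128/5) + I*√5)² = (√2*(8*√10/5) + I*√5)² = (16*√5/5 + I*√5)²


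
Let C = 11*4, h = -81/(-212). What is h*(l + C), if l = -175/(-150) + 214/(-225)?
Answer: 179073/10600 ≈ 16.894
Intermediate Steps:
h = 81/212 (h = -81*(-1/212) = 81/212 ≈ 0.38208)
l = 97/450 (l = -175*(-1/150) + 214*(-1/225) = 7/6 - 214/225 = 97/450 ≈ 0.21556)
C = 44
h*(l + C) = 81*(97/450 + 44)/212 = (81/212)*(19897/450) = 179073/10600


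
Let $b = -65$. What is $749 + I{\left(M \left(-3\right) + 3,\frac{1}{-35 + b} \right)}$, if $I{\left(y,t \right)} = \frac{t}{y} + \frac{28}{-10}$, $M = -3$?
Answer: $\frac{895439}{1200} \approx 746.2$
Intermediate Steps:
$I{\left(y,t \right)} = - \frac{14}{5} + \frac{t}{y}$ ($I{\left(y,t \right)} = \frac{t}{y} + 28 \left(- \frac{1}{10}\right) = \frac{t}{y} - \frac{14}{5} = - \frac{14}{5} + \frac{t}{y}$)
$749 + I{\left(M \left(-3\right) + 3,\frac{1}{-35 + b} \right)} = 749 - \left(\frac{14}{5} - \frac{1}{\left(-35 - 65\right) \left(\left(-3\right) \left(-3\right) + 3\right)}\right) = 749 - \left(\frac{14}{5} - \frac{1}{\left(-100\right) \left(9 + 3\right)}\right) = 749 - \left(\frac{14}{5} + \frac{1}{100 \cdot 12}\right) = 749 - \frac{3361}{1200} = \frac{895439}{1200}$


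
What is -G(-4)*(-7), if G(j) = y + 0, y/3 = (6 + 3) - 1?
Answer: 168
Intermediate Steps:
y = 24 (y = 3*((6 + 3) - 1) = 3*(9 - 1) = 3*8 = 24)
G(j) = 24 (G(j) = 24 + 0 = 24)
-G(-4)*(-7) = -1*24*(-7) = -24*(-7) = 168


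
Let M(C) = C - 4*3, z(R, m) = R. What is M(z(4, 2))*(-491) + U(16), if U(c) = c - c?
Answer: 3928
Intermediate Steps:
U(c) = 0
M(C) = -12 + C (M(C) = C - 12 = -12 + C)
M(z(4, 2))*(-491) + U(16) = (-12 + 4)*(-491) + 0 = -8*(-491) + 0 = 3928 + 0 = 3928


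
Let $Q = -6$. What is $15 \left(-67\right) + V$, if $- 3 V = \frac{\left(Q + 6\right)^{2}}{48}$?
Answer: $-1005$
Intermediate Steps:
$V = 0$ ($V = - \frac{\left(-6 + 6\right)^{2} \cdot \frac{1}{48}}{3} = - \frac{0^{2} \cdot \frac{1}{48}}{3} = - \frac{0 \cdot \frac{1}{48}}{3} = \left(- \frac{1}{3}\right) 0 = 0$)
$15 \left(-67\right) + V = 15 \left(-67\right) + 0 = -1005 + 0 = -1005$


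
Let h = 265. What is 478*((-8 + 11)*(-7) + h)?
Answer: 116632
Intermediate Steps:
478*((-8 + 11)*(-7) + h) = 478*((-8 + 11)*(-7) + 265) = 478*(3*(-7) + 265) = 478*(-21 + 265) = 478*244 = 116632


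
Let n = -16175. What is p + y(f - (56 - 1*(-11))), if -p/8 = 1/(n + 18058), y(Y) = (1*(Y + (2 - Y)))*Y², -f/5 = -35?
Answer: 43926616/1883 ≈ 23328.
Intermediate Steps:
f = 175 (f = -5*(-35) = 175)
y(Y) = 2*Y² (y(Y) = (1*2)*Y² = 2*Y²)
p = -8/1883 (p = -8/(-16175 + 18058) = -8/1883 ≈ -0.0042485)
p + y(f - (56 - 1*(-11))) = -8/1883 + 2*(175 - (56 - 1*(-11)))² = -8/1883 + 2*(175 - (56 + 11))² = -8/1883 + 2*(175 - 1*67)² = -8/1883 + 2*(175 - 67)² = -8/1883 + 2*108² = -8/1883 + 2*11664 = -8/1883 + 23328 = 43926616/1883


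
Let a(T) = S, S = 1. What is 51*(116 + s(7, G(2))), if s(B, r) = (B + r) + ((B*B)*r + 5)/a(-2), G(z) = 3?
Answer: 14178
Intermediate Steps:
a(T) = 1
s(B, r) = 5 + B + r + r*B**2 (s(B, r) = (B + r) + ((B*B)*r + 5)/1 = (B + r) + (B**2*r + 5)*1 = (B + r) + (r*B**2 + 5)*1 = (B + r) + (5 + r*B**2)*1 = (B + r) + (5 + r*B**2) = 5 + B + r + r*B**2)
51*(116 + s(7, G(2))) = 51*(116 + (5 + 7 + 3 + 3*7**2)) = 51*(116 + (5 + 7 + 3 + 3*49)) = 51*(116 + (5 + 7 + 3 + 147)) = 51*(116 + 162) = 51*278 = 14178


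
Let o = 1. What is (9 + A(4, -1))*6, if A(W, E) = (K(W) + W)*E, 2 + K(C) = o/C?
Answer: 81/2 ≈ 40.500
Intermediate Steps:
K(C) = -2 + 1/C
A(W, E) = E*(-2 + W + 1/W) (A(W, E) = ((-2 + 1/W) + W)*E = (-2 + W + 1/W)*E = E*(-2 + W + 1/W))
(9 + A(4, -1))*6 = (9 - 1*(1 + 4*(-2 + 4))/4)*6 = (9 - 1*¼*(1 + 4*2))*6 = (9 - 1*¼*(1 + 8))*6 = (9 - 1*¼*9)*6 = (9 - 9/4)*6 = (27/4)*6 = 81/2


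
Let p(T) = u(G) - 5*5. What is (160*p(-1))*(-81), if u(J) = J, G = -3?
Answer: 362880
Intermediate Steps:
p(T) = -28 (p(T) = -3 - 5*5 = -3 - 1*25 = -3 - 25 = -28)
(160*p(-1))*(-81) = (160*(-28))*(-81) = -4480*(-81) = 362880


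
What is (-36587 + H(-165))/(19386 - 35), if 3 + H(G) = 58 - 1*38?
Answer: -36570/19351 ≈ -1.8898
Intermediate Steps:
H(G) = 17 (H(G) = -3 + (58 - 1*38) = -3 + (58 - 38) = -3 + 20 = 17)
(-36587 + H(-165))/(19386 - 35) = (-36587 + 17)/(19386 - 35) = -36570/19351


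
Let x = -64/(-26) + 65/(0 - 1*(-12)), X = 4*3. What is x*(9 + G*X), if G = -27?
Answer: -129045/52 ≈ -2481.6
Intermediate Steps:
X = 12
x = 1229/156 (x = -64*(-1/26) + 65/(0 + 12) = 32/13 + 65/12 = 1229/156 ≈ 7.8782)
x*(9 + G*X) = 1229*(9 - 27*12)/156 = 1229*(9 - 324)/156 = (1229/156)*(-315) = -129045/52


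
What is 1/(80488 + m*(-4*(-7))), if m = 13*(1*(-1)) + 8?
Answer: 1/80348 ≈ 1.2446e-5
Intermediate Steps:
m = -5 (m = 13*(-1) + 8 = -13 + 8 = -5)
1/(80488 + m*(-4*(-7))) = 1/(80488 - (-20)*(-7)) = 1/(80488 - 5*28) = 1/(80488 - 140) = 1/80348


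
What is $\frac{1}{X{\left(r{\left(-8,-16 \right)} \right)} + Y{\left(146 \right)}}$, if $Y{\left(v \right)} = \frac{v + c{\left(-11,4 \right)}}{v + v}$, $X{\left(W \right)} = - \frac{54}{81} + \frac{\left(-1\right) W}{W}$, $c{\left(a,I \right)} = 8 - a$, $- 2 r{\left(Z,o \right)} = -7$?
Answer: $- \frac{876}{965} \approx -0.90777$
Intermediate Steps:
$r{\left(Z,o \right)} = \frac{7}{2}$ ($r{\left(Z,o \right)} = \left(- \frac{1}{2}\right) \left(-7\right) = \frac{7}{2}$)
$X{\left(W \right)} = - \frac{5}{3}$ ($X{\left(W \right)} = \left(-54\right) \frac{1}{81} - 1 = - \frac{2}{3} - 1 = - \frac{5}{3}$)
$Y{\left(v \right)} = \frac{19 + v}{2 v}$ ($Y{\left(v \right)} = \frac{v + \left(8 - -11\right)}{v + v} = \frac{v + \left(8 + 11\right)}{2 v} = \left(v + 19\right) \frac{1}{2 v} = \left(19 + v\right) \frac{1}{2 v} = \frac{19 + v}{2 v}$)
$\frac{1}{X{\left(r{\left(-8,-16 \right)} \right)} + Y{\left(146 \right)}} = \frac{1}{- \frac{5}{3} + \frac{19 + 146}{2 \cdot 146}} = \frac{1}{- \frac{5}{3} + \frac{1}{2} \cdot \frac{1}{146} \cdot 165} = \frac{1}{- \frac{5}{3} + \frac{165}{292}} = \frac{1}{- \frac{965}{876}} = - \frac{876}{965}$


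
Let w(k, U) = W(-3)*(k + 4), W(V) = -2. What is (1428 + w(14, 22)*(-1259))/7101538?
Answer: 23376/3550769 ≈ 0.0065834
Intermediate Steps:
w(k, U) = -8 - 2*k (w(k, U) = -2*(k + 4) = -2*(4 + k) = -8 - 2*k)
(1428 + w(14, 22)*(-1259))/7101538 = (1428 + (-8 - 2*14)*(-1259))/7101538 = (1428 + (-8 - 28)*(-1259))*(1/7101538) = (1428 - 36*(-1259))*(1/7101538) = (1428 + 45324)*(1/7101538) = 46752*(1/7101538) = 23376/3550769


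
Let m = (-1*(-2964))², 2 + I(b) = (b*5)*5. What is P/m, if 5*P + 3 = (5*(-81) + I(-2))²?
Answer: 104423/21963240 ≈ 0.0047544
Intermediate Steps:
I(b) = -2 + 25*b (I(b) = -2 + (b*5)*5 = -2 + (5*b)*5 = -2 + 25*b)
m = 8785296 (m = 2964² = 8785296)
P = 208846/5 (P = -⅗ + (5*(-81) + (-2 + 25*(-2)))²/5 = -⅗ + (-405 + (-2 - 50))²/5 = -⅗ + (-405 - 52)²/5 = -⅗ + (⅕)*(-457)² = -⅗ + (⅕)*208849 = -⅗ + 208849/5 = 208846/5 ≈ 41769.)
P/m = (208846/5)/8785296 = (208846/5)*(1/8785296) = 104423/21963240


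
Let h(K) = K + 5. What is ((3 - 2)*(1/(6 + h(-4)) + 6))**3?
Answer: 79507/343 ≈ 231.80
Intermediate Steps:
h(K) = 5 + K
((3 - 2)*(1/(6 + h(-4)) + 6))**3 = ((3 - 2)*(1/(6 + (5 - 4)) + 6))**3 = (1*(1/(6 + 1) + 6))**3 = (1*(1/7 + 6))**3 = (1*(43/7))**3 = (43/7)**3 = 79507/343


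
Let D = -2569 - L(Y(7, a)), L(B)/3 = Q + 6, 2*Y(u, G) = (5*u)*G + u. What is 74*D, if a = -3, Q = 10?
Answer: -193658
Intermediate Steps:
Y(u, G) = u/2 + 5*G*u/2 (Y(u, G) = ((5*u)*G + u)/2 = (5*G*u + u)/2 = (u + 5*G*u)/2 = u/2 + 5*G*u/2)
L(B) = 48 (L(B) = 3*(10 + 6) = 3*16 = 48)
D = -2617 (D = -2569 - 1*48 = -2569 - 48 = -2617)
74*D = 74*(-2617) = -193658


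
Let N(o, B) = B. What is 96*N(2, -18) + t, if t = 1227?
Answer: -501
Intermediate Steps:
96*N(2, -18) + t = 96*(-18) + 1227 = -1728 + 1227 = -501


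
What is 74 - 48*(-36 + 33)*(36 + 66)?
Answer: 14762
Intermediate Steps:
74 - 48*(-36 + 33)*(36 + 66) = 74 - (-144)*102 = 74 - 48*(-306) = 74 + 14688 = 14762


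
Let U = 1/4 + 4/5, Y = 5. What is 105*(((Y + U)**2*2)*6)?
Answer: 922383/20 ≈ 46119.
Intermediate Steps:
U = 21/20 (U = 1*(1/4) + 4*(1/5) = 1/4 + 4/5 = 21/20 ≈ 1.0500)
105*(((Y + U)**2*2)*6) = 105*(((5 + 21/20)**2*2)*6) = 105*(((121/20)**2*2)*6) = 105*(((14641/400)*2)*6) = 105*((14641/200)*6) = 105*(43923/100) = 922383/20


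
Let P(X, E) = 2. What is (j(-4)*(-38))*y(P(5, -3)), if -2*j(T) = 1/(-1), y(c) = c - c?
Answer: 0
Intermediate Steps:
y(c) = 0
j(T) = ½ (j(T) = -½/(-1) = -½*(-1) = ½)
(j(-4)*(-38))*y(P(5, -3)) = ((½)*(-38))*0 = -19*0 = 0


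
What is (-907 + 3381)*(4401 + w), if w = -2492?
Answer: 4722866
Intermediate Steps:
(-907 + 3381)*(4401 + w) = (-907 + 3381)*(4401 - 2492) = 2474*1909 = 4722866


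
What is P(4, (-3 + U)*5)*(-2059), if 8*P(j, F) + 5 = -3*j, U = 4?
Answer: 35003/8 ≈ 4375.4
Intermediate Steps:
P(j, F) = -5/8 - 3*j/8 (P(j, F) = -5/8 + (-3*j)/8 = -5/8 - 3*j/8)
P(4, (-3 + U)*5)*(-2059) = (-5/8 - 3/8*4)*(-2059) = (-5/8 - 3/2)*(-2059) = -17/8*(-2059) = 35003/8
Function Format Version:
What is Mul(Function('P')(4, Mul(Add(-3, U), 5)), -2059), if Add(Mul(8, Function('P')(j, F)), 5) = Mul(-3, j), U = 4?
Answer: Rational(35003, 8) ≈ 4375.4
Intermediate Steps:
Function('P')(j, F) = Add(Rational(-5, 8), Mul(Rational(-3, 8), j)) (Function('P')(j, F) = Add(Rational(-5, 8), Mul(Rational(1, 8), Mul(-3, j))) = Add(Rational(-5, 8), Mul(Rational(-3, 8), j)))
Mul(Function('P')(4, Mul(Add(-3, U), 5)), -2059) = Mul(Add(Rational(-5, 8), Mul(Rational(-3, 8), 4)), -2059) = Mul(Add(Rational(-5, 8), Rational(-3, 2)), -2059) = Mul(Rational(-17, 8), -2059) = Rational(35003, 8)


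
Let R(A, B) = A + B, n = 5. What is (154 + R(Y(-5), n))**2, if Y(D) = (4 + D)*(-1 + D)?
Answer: 27225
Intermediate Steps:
Y(D) = (-1 + D)*(4 + D)
(154 + R(Y(-5), n))**2 = (154 + ((-4 + (-5)**2 + 3*(-5)) + 5))**2 = (154 + ((-4 + 25 - 15) + 5))**2 = (154 + (6 + 5))**2 = (154 + 11)**2 = 165**2 = 27225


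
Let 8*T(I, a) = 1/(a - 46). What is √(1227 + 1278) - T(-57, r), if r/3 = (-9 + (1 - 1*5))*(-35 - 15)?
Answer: -1/15232 + √2505 ≈ 50.050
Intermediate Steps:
r = 1950 (r = 3*((-9 + (1 - 1*5))*(-35 - 15)) = 3*((-9 + (1 - 5))*(-50)) = 3*((-9 - 4)*(-50)) = 3*(-13*(-50)) = 3*650 = 1950)
T(I, a) = 1/(8*(-46 + a)) (T(I, a) = 1/(8*(a - 46)) = 1/(8*(-46 + a)))
√(1227 + 1278) - T(-57, r) = √(1227 + 1278) - 1/(8*(-46 + 1950)) = √2505 - 1/(8*1904) = √2505 - 1*1/15232 = √2505 - 1/15232 = -1/15232 + √2505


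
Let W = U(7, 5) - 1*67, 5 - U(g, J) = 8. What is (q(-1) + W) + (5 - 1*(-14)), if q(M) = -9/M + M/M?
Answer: -41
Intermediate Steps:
U(g, J) = -3 (U(g, J) = 5 - 1*8 = 5 - 8 = -3)
q(M) = 1 - 9/M (q(M) = -9/M + 1 = 1 - 9/M)
W = -70 (W = -3 - 1*67 = -3 - 67 = -70)
(q(-1) + W) + (5 - 1*(-14)) = ((-9 - 1)/(-1) - 70) + (5 - 1*(-14)) = (-1*(-10) - 70) + (5 + 14) = (10 - 70) + 19 = -60 + 19 = -41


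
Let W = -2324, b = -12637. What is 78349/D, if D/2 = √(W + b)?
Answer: -78349*I*√14961/29922 ≈ -320.27*I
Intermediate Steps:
D = 2*I*√14961 (D = 2*√(-2324 - 12637) = 2*√(-14961) = 2*(I*√14961) = 2*I*√14961 ≈ 244.63*I)
78349/D = 78349/((2*I*√14961)) = 78349*(-I*√14961/29922) = -78349*I*√14961/29922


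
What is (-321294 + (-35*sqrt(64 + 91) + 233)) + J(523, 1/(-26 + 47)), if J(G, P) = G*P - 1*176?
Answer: -6745454/21 - 35*sqrt(155) ≈ -3.2165e+5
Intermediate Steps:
J(G, P) = -176 + G*P (J(G, P) = G*P - 176 = -176 + G*P)
(-321294 + (-35*sqrt(64 + 91) + 233)) + J(523, 1/(-26 + 47)) = (-321294 + (-35*sqrt(64 + 91) + 233)) + (-176 + 523/(-26 + 47)) = (-321294 + (-35*sqrt(155) + 233)) + (-176 + 523/21) = (-321294 + (233 - 35*sqrt(155))) + (-176 + 523*(1/21)) = (-321061 - 35*sqrt(155)) + (-176 + 523/21) = (-321061 - 35*sqrt(155)) - 3173/21 = -6745454/21 - 35*sqrt(155)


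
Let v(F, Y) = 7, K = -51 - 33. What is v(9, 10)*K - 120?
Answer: -708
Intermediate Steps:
K = -84
v(9, 10)*K - 120 = 7*(-84) - 120 = -588 - 120 = -708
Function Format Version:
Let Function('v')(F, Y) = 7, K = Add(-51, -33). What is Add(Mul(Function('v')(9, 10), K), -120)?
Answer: -708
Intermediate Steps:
K = -84
Add(Mul(Function('v')(9, 10), K), -120) = Add(Mul(7, -84), -120) = Add(-588, -120) = -708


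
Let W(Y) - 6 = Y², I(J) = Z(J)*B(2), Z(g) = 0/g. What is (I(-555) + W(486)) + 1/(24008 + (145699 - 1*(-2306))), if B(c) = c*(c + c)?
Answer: 40629814627/172013 ≈ 2.3620e+5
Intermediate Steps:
Z(g) = 0
B(c) = 2*c² (B(c) = c*(2*c) = 2*c²)
I(J) = 0 (I(J) = 0*(2*2²) = 0*(2*4) = 0*8 = 0)
W(Y) = 6 + Y²
(I(-555) + W(486)) + 1/(24008 + (145699 - 1*(-2306))) = (0 + (6 + 486²)) + 1/(24008 + (145699 - 1*(-2306))) = (0 + (6 + 236196)) + 1/(24008 + (145699 + 2306)) = (0 + 236202) + 1/(24008 + 148005) = 236202 + 1/172013 = 40629814627/172013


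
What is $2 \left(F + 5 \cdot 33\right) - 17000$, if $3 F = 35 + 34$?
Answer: $-16624$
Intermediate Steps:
$F = 23$ ($F = \frac{35 + 34}{3} = \frac{1}{3} \cdot 69 = 23$)
$2 \left(F + 5 \cdot 33\right) - 17000 = 2 \left(23 + 5 \cdot 33\right) - 17000 = 2 \left(23 + 165\right) - 17000 = 2 \cdot 188 - 17000 = 376 - 17000 = -16624$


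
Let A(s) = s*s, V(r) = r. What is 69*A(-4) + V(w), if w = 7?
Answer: 1111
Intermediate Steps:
A(s) = s²
69*A(-4) + V(w) = 69*(-4)² + 7 = 69*16 + 7 = 1104 + 7 = 1111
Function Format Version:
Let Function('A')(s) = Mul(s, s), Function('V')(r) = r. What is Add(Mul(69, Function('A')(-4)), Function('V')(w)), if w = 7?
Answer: 1111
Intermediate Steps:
Function('A')(s) = Pow(s, 2)
Add(Mul(69, Function('A')(-4)), Function('V')(w)) = Add(Mul(69, Pow(-4, 2)), 7) = Add(Mul(69, 16), 7) = Add(1104, 7) = 1111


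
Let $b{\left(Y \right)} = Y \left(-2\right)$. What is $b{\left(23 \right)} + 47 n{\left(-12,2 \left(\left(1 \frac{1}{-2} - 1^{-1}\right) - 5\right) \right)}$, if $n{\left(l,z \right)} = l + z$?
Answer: $-1221$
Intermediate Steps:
$b{\left(Y \right)} = - 2 Y$
$b{\left(23 \right)} + 47 n{\left(-12,2 \left(\left(1 \frac{1}{-2} - 1^{-1}\right) - 5\right) \right)} = \left(-2\right) 23 + 47 \left(-12 + 2 \left(\left(1 \frac{1}{-2} - 1^{-1}\right) - 5\right)\right) = -46 + 47 \left(-12 + 2 \left(\left(1 \left(- \frac{1}{2}\right) - 1\right) - 5\right)\right) = -46 + 47 \left(-12 + 2 \left(\left(- \frac{1}{2} - 1\right) - 5\right)\right) = -46 + 47 \left(-12 + 2 \left(- \frac{3}{2} - 5\right)\right) = -46 + 47 \left(-12 + 2 \left(- \frac{13}{2}\right)\right) = -46 + 47 \left(-12 - 13\right) = -46 + 47 \left(-25\right) = -46 - 1175 = -1221$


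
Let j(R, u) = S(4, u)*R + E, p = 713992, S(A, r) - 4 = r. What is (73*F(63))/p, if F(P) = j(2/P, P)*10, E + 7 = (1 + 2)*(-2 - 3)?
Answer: -114245/5622687 ≈ -0.020319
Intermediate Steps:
S(A, r) = 4 + r
E = -22 (E = -7 + (1 + 2)*(-2 - 3) = -7 + 3*(-5) = -7 - 15 = -22)
j(R, u) = -22 + R*(4 + u) (j(R, u) = (4 + u)*R - 22 = R*(4 + u) - 22 = -22 + R*(4 + u))
F(P) = -220 + 20*(4 + P)/P (F(P) = (-22 + (2/P)*(4 + P))*10 = (-22 + 2*(4 + P)/P)*10 = -220 + 20*(4 + P)/P)
(73*F(63))/p = (73*(-200 + 80/63))/713992 = (73*(-200 + 80*(1/63)))*(1/713992) = (73*(-200 + 80/63))*(1/713992) = (73*(-12520/63))*(1/713992) = -913960/63*1/713992 = -114245/5622687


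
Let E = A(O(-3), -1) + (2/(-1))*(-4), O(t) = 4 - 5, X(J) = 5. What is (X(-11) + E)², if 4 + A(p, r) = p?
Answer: 64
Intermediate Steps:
O(t) = -1
A(p, r) = -4 + p
E = 3 (E = (-4 - 1) + (2/(-1))*(-4) = -5 + (2*(-1))*(-4) = -5 - 2*(-4) = -5 + 8 = 3)
(X(-11) + E)² = (5 + 3)² = 8² = 64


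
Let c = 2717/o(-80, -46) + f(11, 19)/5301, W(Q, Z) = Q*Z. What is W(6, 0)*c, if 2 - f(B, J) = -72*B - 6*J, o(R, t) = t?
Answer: 0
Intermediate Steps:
f(B, J) = 2 + 6*J + 72*B (f(B, J) = 2 - (-72*B - 6*J) = 2 + (6*J + 72*B) = 2 + 6*J + 72*B)
c = -14361049/243846 (c = 2717/(-46) + (2 + 6*19 + 72*11)/5301 = 2717*(-1/46) + (2 + 114 + 792)*(1/5301) = -2717/46 + 908*(1/5301) = -2717/46 + 908/5301 = -14361049/243846 ≈ -58.894)
W(6, 0)*c = (6*0)*(-14361049/243846) = 0*(-14361049/243846) = 0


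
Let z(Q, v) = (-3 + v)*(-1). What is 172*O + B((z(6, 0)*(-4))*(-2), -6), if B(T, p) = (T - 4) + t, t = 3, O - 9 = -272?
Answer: -45213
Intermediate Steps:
O = -263 (O = 9 - 272 = -263)
z(Q, v) = 3 - v
B(T, p) = -1 + T (B(T, p) = (T - 4) + 3 = (-4 + T) + 3 = -1 + T)
172*O + B((z(6, 0)*(-4))*(-2), -6) = 172*(-263) + (-1 + ((3 - 1*0)*(-4))*(-2)) = -45236 + (-1 + ((3 + 0)*(-4))*(-2)) = -45236 + (-1 + (3*(-4))*(-2)) = -45236 + (-1 - 12*(-2)) = -45236 + (-1 + 24) = -45236 + 23 = -45213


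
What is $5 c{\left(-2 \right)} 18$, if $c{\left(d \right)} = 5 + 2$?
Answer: $630$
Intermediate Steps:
$c{\left(d \right)} = 7$
$5 c{\left(-2 \right)} 18 = 5 \cdot 7 \cdot 18 = 35 \cdot 18 = 630$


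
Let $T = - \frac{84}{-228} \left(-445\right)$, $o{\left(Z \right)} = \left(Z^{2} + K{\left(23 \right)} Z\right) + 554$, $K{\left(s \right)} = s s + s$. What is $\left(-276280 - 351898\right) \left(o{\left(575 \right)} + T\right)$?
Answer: $-407320070932$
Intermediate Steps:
$K{\left(s \right)} = s + s^{2}$ ($K{\left(s \right)} = s^{2} + s = s + s^{2}$)
$o{\left(Z \right)} = 554 + Z^{2} + 552 Z$ ($o{\left(Z \right)} = \left(Z^{2} + 23 \left(1 + 23\right) Z\right) + 554 = \left(Z^{2} + 23 \cdot 24 Z\right) + 554 = \left(Z^{2} + 552 Z\right) + 554 = 554 + Z^{2} + 552 Z$)
$T = - \frac{3115}{19}$ ($T = \left(-84\right) \left(- \frac{1}{228}\right) \left(-445\right) = \frac{7}{19} \left(-445\right) = - \frac{3115}{19} \approx -163.95$)
$\left(-276280 - 351898\right) \left(o{\left(575 \right)} + T\right) = \left(-276280 - 351898\right) \left(\left(554 + 575^{2} + 552 \cdot 575\right) - \frac{3115}{19}\right) = - 628178 \left(\left(554 + 330625 + 317400\right) - \frac{3115}{19}\right) = - 628178 \left(648579 - \frac{3115}{19}\right) = \left(-628178\right) \frac{12319886}{19} = -407320070932$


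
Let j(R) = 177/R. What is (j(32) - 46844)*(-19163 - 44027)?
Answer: 47355565445/16 ≈ 2.9597e+9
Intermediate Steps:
(j(32) - 46844)*(-19163 - 44027) = (177/32 - 46844)*(-19163 - 44027) = (177*(1/32) - 46844)*(-63190) = (177/32 - 46844)*(-63190) = -1498831/32*(-63190) = 47355565445/16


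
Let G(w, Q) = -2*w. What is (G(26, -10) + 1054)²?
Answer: 1004004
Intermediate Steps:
(G(26, -10) + 1054)² = (-2*26 + 1054)² = (-52 + 1054)² = 1002² = 1004004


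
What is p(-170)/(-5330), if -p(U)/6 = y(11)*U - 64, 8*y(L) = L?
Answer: -3573/10660 ≈ -0.33518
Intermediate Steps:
y(L) = L/8
p(U) = 384 - 33*U/4 (p(U) = -6*(((⅛)*11)*U - 64) = -6*(11*U/8 - 64) = -6*(-64 + 11*U/8) = 384 - 33*U/4)
p(-170)/(-5330) = (384 - 33/4*(-170))/(-5330) = (384 + 2805/2)*(-1/5330) = (3573/2)*(-1/5330) = -3573/10660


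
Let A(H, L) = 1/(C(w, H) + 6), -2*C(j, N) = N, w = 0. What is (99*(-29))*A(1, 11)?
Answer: -522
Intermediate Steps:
C(j, N) = -N/2
A(H, L) = 1/(6 - H/2) (A(H, L) = 1/(-H/2 + 6) = 1/(6 - H/2))
(99*(-29))*A(1, 11) = (99*(-29))*(-2/(-12 + 1)) = -(-5742)/(-11) = -(-5742)*(-1)/11 = -2871*2/11 = -522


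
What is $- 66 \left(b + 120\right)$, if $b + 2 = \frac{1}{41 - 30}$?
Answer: $-7794$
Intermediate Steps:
$b = - \frac{21}{11}$ ($b = -2 + \frac{1}{41 - 30} = -2 + \frac{1}{11} = - \frac{21}{11} \approx -1.9091$)
$- 66 \left(b + 120\right) = - 66 \left(- \frac{21}{11} + 120\right) = \left(-66\right) \frac{1299}{11} = -7794$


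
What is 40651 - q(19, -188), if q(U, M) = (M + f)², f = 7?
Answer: 7890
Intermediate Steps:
q(U, M) = (7 + M)² (q(U, M) = (M + 7)² = (7 + M)²)
40651 - q(19, -188) = 40651 - (7 - 188)² = 40651 - 1*(-181)² = 40651 - 1*32761 = 40651 - 32761 = 7890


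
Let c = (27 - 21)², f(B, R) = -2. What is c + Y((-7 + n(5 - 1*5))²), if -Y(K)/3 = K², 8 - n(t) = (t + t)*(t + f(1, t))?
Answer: 33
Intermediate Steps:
c = 36 (c = 6² = 36)
n(t) = 8 - 2*t*(-2 + t) (n(t) = 8 - (t + t)*(t - 2) = 8 - 2*t*(-2 + t))
Y(K) = -3*K²
c + Y((-7 + n(5 - 1*5))²) = 36 - 3*(-7 + (8 - 2*(5 - 1*5)² + 4*(5 - 1*5)))⁴ = 36 - 3*(-7 + (8 - 2*(5 - 5)² + 4*(5 - 5)))⁴ = 36 - 3*(-7 + (8 - 2*0² + 4*0))⁴ = 36 - 3*(-7 + (8 - 2*0 + 0))⁴ = 36 - 3*(-7 + (8 + 0 + 0))⁴ = 36 - 3*(-7 + 8)⁴ = 36 - 3*(1²)² = 36 - 3*1² = 36 - 3*1 = 36 - 3 = 33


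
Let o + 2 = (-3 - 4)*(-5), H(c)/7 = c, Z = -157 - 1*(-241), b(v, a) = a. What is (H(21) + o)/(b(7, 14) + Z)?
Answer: 90/49 ≈ 1.8367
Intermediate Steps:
Z = 84 (Z = -157 + 241 = 84)
H(c) = 7*c
o = 33 (o = -2 + (-3 - 4)*(-5) = -2 - 7*(-5) = -2 + 35 = 33)
(H(21) + o)/(b(7, 14) + Z) = (7*21 + 33)/(14 + 84) = (147 + 33)/98 = 180*(1/98) = 90/49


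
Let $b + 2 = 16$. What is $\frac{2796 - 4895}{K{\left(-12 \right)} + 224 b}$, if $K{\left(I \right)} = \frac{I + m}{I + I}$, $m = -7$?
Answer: $- \frac{50376}{75283} \approx -0.66916$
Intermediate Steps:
$b = 14$ ($b = -2 + 16 = 14$)
$K{\left(I \right)} = \frac{-7 + I}{2 I}$ ($K{\left(I \right)} = \frac{I - 7}{I + I} = \frac{-7 + I}{2 I}$)
$\frac{2796 - 4895}{K{\left(-12 \right)} + 224 b} = \frac{2796 - 4895}{\frac{-7 - 12}{2 \left(-12\right)} + 224 \cdot 14} = - \frac{2099}{\frac{1}{2} \left(- \frac{1}{12}\right) \left(-19\right) + 3136} = - \frac{2099}{\frac{19}{24} + 3136} = - \frac{2099}{\frac{75283}{24}} = \left(-2099\right) \frac{24}{75283} = - \frac{50376}{75283}$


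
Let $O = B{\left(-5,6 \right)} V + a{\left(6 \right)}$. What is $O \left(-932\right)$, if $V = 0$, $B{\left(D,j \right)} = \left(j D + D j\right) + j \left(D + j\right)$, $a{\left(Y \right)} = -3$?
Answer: $2796$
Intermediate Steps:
$B{\left(D,j \right)} = j \left(D + j\right) + 2 D j$ ($B{\left(D,j \right)} = \left(D j + D j\right) + j \left(D + j\right) = 2 D j + j \left(D + j\right) = j \left(D + j\right) + 2 D j$)
$O = -3$ ($O = 6 \left(6 + 3 \left(-5\right)\right) 0 - 3 = 6 \left(6 - 15\right) 0 - 3 = 6 \left(-9\right) 0 - 3 = \left(-54\right) 0 - 3 = 0 - 3 = -3$)
$O \left(-932\right) = \left(-3\right) \left(-932\right) = 2796$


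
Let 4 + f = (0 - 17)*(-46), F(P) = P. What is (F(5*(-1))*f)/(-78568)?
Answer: 1945/39284 ≈ 0.049511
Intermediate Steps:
f = 778 (f = -4 + (0 - 17)*(-46) = -4 - 17*(-46) = -4 + 782 = 778)
(F(5*(-1))*f)/(-78568) = ((5*(-1))*778)/(-78568) = -5*778*(-1/78568) = -3890*(-1/78568) = 1945/39284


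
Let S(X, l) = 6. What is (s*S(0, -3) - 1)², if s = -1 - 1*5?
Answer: 1369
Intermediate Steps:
s = -6 (s = -1 - 5 = -6)
(s*S(0, -3) - 1)² = (-6*6 - 1)² = (-36 - 1)² = (-37)² = 1369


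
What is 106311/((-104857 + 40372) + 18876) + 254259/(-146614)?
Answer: -9061059895/2228972642 ≈ -4.0651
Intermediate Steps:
106311/((-104857 + 40372) + 18876) + 254259/(-146614) = 106311/(-64485 + 18876) + 254259*(-1/146614) = 106311/(-45609) - 254259/146614 = 106311*(-1/45609) - 254259/146614 = -35437/15203 - 254259/146614 = -9061059895/2228972642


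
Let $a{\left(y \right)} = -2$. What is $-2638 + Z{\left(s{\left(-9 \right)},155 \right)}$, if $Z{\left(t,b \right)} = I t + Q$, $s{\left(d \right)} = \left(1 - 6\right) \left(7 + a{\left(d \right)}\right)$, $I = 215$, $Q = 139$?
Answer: $-7874$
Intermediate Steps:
$s{\left(d \right)} = -25$ ($s{\left(d \right)} = \left(1 - 6\right) \left(7 - 2\right) = \left(-5\right) 5 = -25$)
$Z{\left(t,b \right)} = 139 + 215 t$ ($Z{\left(t,b \right)} = 215 t + 139 = 139 + 215 t$)
$-2638 + Z{\left(s{\left(-9 \right)},155 \right)} = -2638 + \left(139 + 215 \left(-25\right)\right) = -2638 + \left(139 - 5375\right) = -2638 - 5236 = -7874$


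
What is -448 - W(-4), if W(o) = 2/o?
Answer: -895/2 ≈ -447.50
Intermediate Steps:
-448 - W(-4) = -448 - 2/(-4) = -448 - 2*(-1)/4 = -448 - 1*(-½) = -448 + ½ = -895/2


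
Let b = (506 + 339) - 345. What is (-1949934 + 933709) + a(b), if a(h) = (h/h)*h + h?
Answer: -1015225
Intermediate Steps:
b = 500 (b = 845 - 345 = 500)
a(h) = 2*h (a(h) = 1*h + h = h + h = 2*h)
(-1949934 + 933709) + a(b) = (-1949934 + 933709) + 2*500 = -1016225 + 1000 = -1015225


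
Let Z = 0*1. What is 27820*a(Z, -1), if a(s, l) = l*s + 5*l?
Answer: -139100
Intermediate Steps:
Z = 0
a(s, l) = 5*l + l*s
27820*a(Z, -1) = 27820*(-(5 + 0)) = 27820*(-1*5) = 27820*(-5) = -139100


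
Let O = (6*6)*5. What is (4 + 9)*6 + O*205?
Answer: 36978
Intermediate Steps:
O = 180 (O = 36*5 = 180)
(4 + 9)*6 + O*205 = (4 + 9)*6 + 180*205 = 13*6 + 36900 = 78 + 36900 = 36978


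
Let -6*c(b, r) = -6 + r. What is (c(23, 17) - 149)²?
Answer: 819025/36 ≈ 22751.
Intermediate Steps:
c(b, r) = 1 - r/6 (c(b, r) = -(-6 + r)/6 = 1 - r/6)
(c(23, 17) - 149)² = ((1 - ⅙*17) - 149)² = ((1 - 17/6) - 149)² = (-11/6 - 149)² = (-905/6)² = 819025/36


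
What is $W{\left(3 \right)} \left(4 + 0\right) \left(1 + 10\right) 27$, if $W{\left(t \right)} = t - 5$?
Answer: $-2376$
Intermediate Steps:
$W{\left(t \right)} = -5 + t$
$W{\left(3 \right)} \left(4 + 0\right) \left(1 + 10\right) 27 = \left(-5 + 3\right) \left(4 + 0\right) \left(1 + 10\right) 27 = \left(-2\right) 4 \cdot 11 \cdot 27 = \left(-8\right) 11 \cdot 27 = \left(-88\right) 27 = -2376$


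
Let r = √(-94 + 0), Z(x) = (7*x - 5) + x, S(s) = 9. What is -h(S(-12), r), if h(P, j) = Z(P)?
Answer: -67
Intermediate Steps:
Z(x) = -5 + 8*x (Z(x) = (-5 + 7*x) + x = -5 + 8*x)
r = I*√94 (r = √(-94) = I*√94 ≈ 9.6954*I)
h(P, j) = -5 + 8*P
-h(S(-12), r) = -(-5 + 8*9) = -(-5 + 72) = -1*67 = -67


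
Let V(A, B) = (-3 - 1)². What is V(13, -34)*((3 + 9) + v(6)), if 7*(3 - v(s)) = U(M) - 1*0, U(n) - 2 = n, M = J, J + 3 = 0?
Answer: 1696/7 ≈ 242.29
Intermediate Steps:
J = -3 (J = -3 + 0 = -3)
M = -3
U(n) = 2 + n
v(s) = 22/7 (v(s) = 3 - ((2 - 3) - 1*0)/7 = 3 - (-1 + 0)/7 = 3 - ⅐*(-1) = 3 + ⅐ = 22/7)
V(A, B) = 16 (V(A, B) = (-4)² = 16)
V(13, -34)*((3 + 9) + v(6)) = 16*((3 + 9) + 22/7) = 16*(12 + 22/7) = 16*(106/7) = 1696/7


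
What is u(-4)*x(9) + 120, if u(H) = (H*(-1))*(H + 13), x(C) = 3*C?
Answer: 1092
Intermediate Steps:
u(H) = -H*(13 + H) (u(H) = (-H)*(13 + H) = -H*(13 + H))
u(-4)*x(9) + 120 = (-1*(-4)*(13 - 4))*(3*9) + 120 = -1*(-4)*9*27 + 120 = 36*27 + 120 = 972 + 120 = 1092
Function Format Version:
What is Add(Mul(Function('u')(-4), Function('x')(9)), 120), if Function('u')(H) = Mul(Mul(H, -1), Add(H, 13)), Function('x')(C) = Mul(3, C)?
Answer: 1092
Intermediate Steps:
Function('u')(H) = Mul(-1, H, Add(13, H)) (Function('u')(H) = Mul(Mul(-1, H), Add(13, H)) = Mul(-1, H, Add(13, H)))
Add(Mul(Function('u')(-4), Function('x')(9)), 120) = Add(Mul(Mul(-1, -4, Add(13, -4)), Mul(3, 9)), 120) = Add(Mul(Mul(-1, -4, 9), 27), 120) = Add(Mul(36, 27), 120) = Add(972, 120) = 1092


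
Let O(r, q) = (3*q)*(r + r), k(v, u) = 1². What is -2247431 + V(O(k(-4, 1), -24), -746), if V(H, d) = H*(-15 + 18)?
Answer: -2247863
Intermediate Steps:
k(v, u) = 1
O(r, q) = 6*q*r (O(r, q) = (3*q)*(2*r) = 6*q*r)
V(H, d) = 3*H (V(H, d) = H*3 = 3*H)
-2247431 + V(O(k(-4, 1), -24), -746) = -2247431 + 3*(6*(-24)*1) = -2247431 + 3*(-144) = -2247431 - 432 = -2247863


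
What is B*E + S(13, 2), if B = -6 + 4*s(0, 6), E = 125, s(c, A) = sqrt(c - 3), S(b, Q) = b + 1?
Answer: -736 + 500*I*sqrt(3) ≈ -736.0 + 866.03*I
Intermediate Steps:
S(b, Q) = 1 + b
s(c, A) = sqrt(-3 + c)
B = -6 + 4*I*sqrt(3) (B = -6 + 4*sqrt(-3 + 0) = -6 + 4*sqrt(-3) = -6 + 4*(I*sqrt(3)) = -6 + 4*I*sqrt(3) ≈ -6.0 + 6.9282*I)
B*E + S(13, 2) = (-6 + 4*I*sqrt(3))*125 + (1 + 13) = (-750 + 500*I*sqrt(3)) + 14 = -736 + 500*I*sqrt(3)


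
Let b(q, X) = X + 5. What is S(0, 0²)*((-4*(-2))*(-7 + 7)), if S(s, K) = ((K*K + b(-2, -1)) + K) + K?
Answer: 0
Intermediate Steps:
b(q, X) = 5 + X
S(s, K) = 4 + K² + 2*K (S(s, K) = ((K*K + (5 - 1)) + K) + K = ((K² + 4) + K) + K = ((4 + K²) + K) + K = (4 + K + K²) + K = 4 + K² + 2*K)
S(0, 0²)*((-4*(-2))*(-7 + 7)) = (4 + (0²)² + 2*0²)*((-4*(-2))*(-7 + 7)) = (4 + 0² + 2*0)*(8*0) = (4 + 0 + 0)*0 = 4*0 = 0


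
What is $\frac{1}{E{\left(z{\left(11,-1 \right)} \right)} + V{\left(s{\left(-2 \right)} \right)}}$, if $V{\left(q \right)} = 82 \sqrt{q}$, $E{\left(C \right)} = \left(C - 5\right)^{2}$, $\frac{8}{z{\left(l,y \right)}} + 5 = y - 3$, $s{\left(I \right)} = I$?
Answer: $\frac{227529}{96122809} - \frac{538002 i \sqrt{2}}{96122809} \approx 0.0023671 - 0.0079154 i$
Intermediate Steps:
$z{\left(l,y \right)} = \frac{8}{-8 + y}$ ($z{\left(l,y \right)} = \frac{8}{-5 + \left(y - 3\right)} = \frac{8}{-5 + \left(-3 + y\right)} = \frac{8}{-8 + y}$)
$E{\left(C \right)} = \left(-5 + C\right)^{2}$
$\frac{1}{E{\left(z{\left(11,-1 \right)} \right)} + V{\left(s{\left(-2 \right)} \right)}} = \frac{1}{\left(-5 + \frac{8}{-8 - 1}\right)^{2} + 82 \sqrt{-2}} = \frac{1}{\left(-5 + \frac{8}{-9}\right)^{2} + 82 i \sqrt{2}} = \frac{1}{\left(-5 + 8 \left(- \frac{1}{9}\right)\right)^{2} + 82 i \sqrt{2}} = \frac{1}{\left(-5 - \frac{8}{9}\right)^{2} + 82 i \sqrt{2}} = \frac{1}{\left(- \frac{53}{9}\right)^{2} + 82 i \sqrt{2}} = \frac{1}{\frac{2809}{81} + 82 i \sqrt{2}}$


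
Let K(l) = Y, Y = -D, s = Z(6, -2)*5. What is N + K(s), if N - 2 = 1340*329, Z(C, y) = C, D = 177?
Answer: 440685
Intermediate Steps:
s = 30 (s = 6*5 = 30)
Y = -177 (Y = -1*177 = -177)
K(l) = -177
N = 440862 (N = 2 + 1340*329 = 2 + 440860 = 440862)
N + K(s) = 440862 - 177 = 440685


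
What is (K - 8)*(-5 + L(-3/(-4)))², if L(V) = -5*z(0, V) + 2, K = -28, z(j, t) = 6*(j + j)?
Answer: -324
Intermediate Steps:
z(j, t) = 12*j (z(j, t) = 6*(2*j) = 12*j)
L(V) = 2 (L(V) = -60*0 + 2 = -5*0 + 2 = 0 + 2 = 2)
(K - 8)*(-5 + L(-3/(-4)))² = (-28 - 8)*(-5 + 2)² = -36*(-3)² = -36*9 = -324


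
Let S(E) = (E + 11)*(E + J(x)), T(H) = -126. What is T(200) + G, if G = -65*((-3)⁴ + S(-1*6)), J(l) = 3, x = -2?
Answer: -4416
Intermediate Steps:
S(E) = (3 + E)*(11 + E) (S(E) = (E + 11)*(E + 3) = (11 + E)*(3 + E) = (3 + E)*(11 + E))
G = -4290 (G = -65*((-3)⁴ + (33 + (-1*6)² + 14*(-1*6))) = -65*(81 + (33 + (-6)² + 14*(-6))) = -65*(81 + (33 + 36 - 84)) = -65*(81 - 15) = -65*66 = -4290)
T(200) + G = -126 - 4290 = -4416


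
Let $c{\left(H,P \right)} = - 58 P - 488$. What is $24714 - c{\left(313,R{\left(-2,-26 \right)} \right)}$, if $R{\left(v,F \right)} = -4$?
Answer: $24970$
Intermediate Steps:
$c{\left(H,P \right)} = -488 - 58 P$
$24714 - c{\left(313,R{\left(-2,-26 \right)} \right)} = 24714 - \left(-488 - -232\right) = 24714 - \left(-488 + 232\right) = 24714 - -256 = 24714 + 256 = 24970$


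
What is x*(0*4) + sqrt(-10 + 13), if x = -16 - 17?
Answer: sqrt(3) ≈ 1.7320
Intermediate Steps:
x = -33
x*(0*4) + sqrt(-10 + 13) = -0*4 + sqrt(-10 + 13) = -33*0 + sqrt(3) = 0 + sqrt(3) = sqrt(3)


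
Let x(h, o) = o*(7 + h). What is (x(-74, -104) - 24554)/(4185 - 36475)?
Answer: 8793/16145 ≈ 0.54463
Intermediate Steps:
(x(-74, -104) - 24554)/(4185 - 36475) = (-104*(7 - 74) - 24554)/(4185 - 36475) = (-104*(-67) - 24554)/(-32290) = (6968 - 24554)*(-1/32290) = -17586*(-1/32290) = 8793/16145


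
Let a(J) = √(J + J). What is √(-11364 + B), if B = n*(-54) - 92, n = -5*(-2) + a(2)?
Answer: 2*I*√3026 ≈ 110.02*I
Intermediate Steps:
a(J) = √2*√J (a(J) = √(2*J) = √2*√J)
n = 12 (n = -5*(-2) + √2*√2 = 10 + 2 = 12)
B = -740 (B = 12*(-54) - 92 = -648 - 92 = -740)
√(-11364 + B) = √(-11364 - 740) = √(-12104) = 2*I*√3026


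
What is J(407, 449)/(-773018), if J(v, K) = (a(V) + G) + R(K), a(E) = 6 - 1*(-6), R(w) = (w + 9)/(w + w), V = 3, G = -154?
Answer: 63529/347085082 ≈ 0.00018304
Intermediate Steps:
R(w) = (9 + w)/(2*w) (R(w) = (9 + w)/((2*w)) = (9 + w)*(1/(2*w)) = (9 + w)/(2*w))
a(E) = 12 (a(E) = 6 + 6 = 12)
J(v, K) = -142 + (9 + K)/(2*K) (J(v, K) = (12 - 154) + (9 + K)/(2*K) = -142 + (9 + K)/(2*K))
J(407, 449)/(-773018) = ((½)*(9 - 283*449)/449)/(-773018) = ((½)*(1/449)*(9 - 127067))*(-1/773018) = ((½)*(1/449)*(-127058))*(-1/773018) = -63529/449*(-1/773018) = 63529/347085082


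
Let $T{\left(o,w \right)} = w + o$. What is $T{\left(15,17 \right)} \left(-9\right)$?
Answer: $-288$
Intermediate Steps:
$T{\left(o,w \right)} = o + w$
$T{\left(15,17 \right)} \left(-9\right) = \left(15 + 17\right) \left(-9\right) = 32 \left(-9\right) = -288$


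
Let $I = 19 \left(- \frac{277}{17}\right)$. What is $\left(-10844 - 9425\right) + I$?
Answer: $- \frac{349836}{17} \approx -20579.0$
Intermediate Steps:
$I = - \frac{5263}{17}$ ($I = 19 \left(\left(-277\right) \frac{1}{17}\right) = 19 \left(- \frac{277}{17}\right) = - \frac{5263}{17} \approx -309.59$)
$\left(-10844 - 9425\right) + I = \left(-10844 - 9425\right) - \frac{5263}{17} = -20269 - \frac{5263}{17} = - \frac{349836}{17}$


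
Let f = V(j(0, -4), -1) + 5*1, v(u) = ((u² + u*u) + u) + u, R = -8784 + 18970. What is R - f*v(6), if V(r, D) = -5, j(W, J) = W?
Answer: 10186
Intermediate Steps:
R = 10186
v(u) = 2*u + 2*u² (v(u) = ((u² + u²) + u) + u = (2*u² + u) + u = (u + 2*u²) + u = 2*u + 2*u²)
f = 0 (f = -5 + 5*1 = -5 + 5 = 0)
R - f*v(6) = 10186 - 0*2*6*(1 + 6) = 10186 - 0*2*6*7 = 10186 - 0*84 = 10186 - 1*0 = 10186 + 0 = 10186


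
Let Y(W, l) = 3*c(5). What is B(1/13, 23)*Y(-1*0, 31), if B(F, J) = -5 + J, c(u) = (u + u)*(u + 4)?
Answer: 4860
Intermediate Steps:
c(u) = 2*u*(4 + u) (c(u) = (2*u)*(4 + u) = 2*u*(4 + u))
Y(W, l) = 270 (Y(W, l) = 3*(2*5*(4 + 5)) = 3*(2*5*9) = 3*90 = 270)
B(1/13, 23)*Y(-1*0, 31) = (-5 + 23)*270 = 18*270 = 4860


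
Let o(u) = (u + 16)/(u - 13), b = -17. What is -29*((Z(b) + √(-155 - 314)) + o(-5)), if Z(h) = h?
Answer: 9193/18 - 29*I*√469 ≈ 510.72 - 628.04*I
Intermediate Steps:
o(u) = (16 + u)/(-13 + u)
-29*((Z(b) + √(-155 - 314)) + o(-5)) = -29*((-17 + √(-155 - 314)) + (16 - 5)/(-13 - 5)) = -29*((-17 + √(-469)) + 11/(-18)) = -29*((-17 + I*√469) - 1/18*11) = -29*((-17 + I*√469) - 11/18) = -29*(-317/18 + I*√469) = 9193/18 - 29*I*√469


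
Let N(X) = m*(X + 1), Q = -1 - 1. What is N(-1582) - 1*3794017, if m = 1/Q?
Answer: -7586453/2 ≈ -3.7932e+6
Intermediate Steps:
Q = -2
m = -1/2 (m = 1/(-2) = -1/2 ≈ -0.50000)
N(X) = -1/2 - X/2 (N(X) = -(X + 1)/2 = -(1 + X)/2 = -1/2 - X/2)
N(-1582) - 1*3794017 = (-1/2 - 1/2*(-1582)) - 1*3794017 = (-1/2 + 791) - 3794017 = 1581/2 - 3794017 = -7586453/2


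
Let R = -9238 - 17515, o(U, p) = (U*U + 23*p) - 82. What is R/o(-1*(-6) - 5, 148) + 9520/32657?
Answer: -49531633/6383483 ≈ -7.7593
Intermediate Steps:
o(U, p) = -82 + U² + 23*p (o(U, p) = (U² + 23*p) - 82 = -82 + U² + 23*p)
R = -26753
R/o(-1*(-6) - 5, 148) + 9520/32657 = -26753/(-82 + (-1*(-6) - 5)² + 23*148) + 9520/32657 = -26753/(-82 + (6 - 5)² + 3404) + 9520*(1/32657) = -26753/(-82 + 1² + 3404) + 560/1921 = -26753/(-82 + 1 + 3404) + 560/1921 = -26753/3323 + 560/1921 = -49531633/6383483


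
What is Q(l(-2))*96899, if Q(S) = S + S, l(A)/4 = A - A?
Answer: 0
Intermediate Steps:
l(A) = 0 (l(A) = 4*(A - A) = 4*0 = 0)
Q(S) = 2*S
Q(l(-2))*96899 = (2*0)*96899 = 0*96899 = 0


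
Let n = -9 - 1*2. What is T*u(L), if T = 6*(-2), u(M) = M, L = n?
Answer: 132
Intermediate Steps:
n = -11 (n = -9 - 2 = -11)
L = -11
T = -12
T*u(L) = -12*(-11) = 132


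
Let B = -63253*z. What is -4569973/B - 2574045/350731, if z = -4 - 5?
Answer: -3068175815728/199663091487 ≈ -15.367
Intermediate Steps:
z = -9
B = 569277 (B = -63253*(-9) = 569277)
-4569973/B - 2574045/350731 = -4569973/569277 - 2574045/350731 = -3068175815728/199663091487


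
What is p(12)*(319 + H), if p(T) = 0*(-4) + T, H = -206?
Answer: 1356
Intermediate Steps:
p(T) = T (p(T) = 0 + T = T)
p(12)*(319 + H) = 12*(319 - 206) = 12*113 = 1356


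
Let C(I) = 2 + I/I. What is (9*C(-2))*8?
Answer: 216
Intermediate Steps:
C(I) = 3 (C(I) = 2 + 1 = 3)
(9*C(-2))*8 = (9*3)*8 = 27*8 = 216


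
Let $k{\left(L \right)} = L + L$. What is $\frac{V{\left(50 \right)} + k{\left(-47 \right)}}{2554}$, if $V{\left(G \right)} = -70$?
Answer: $- \frac{82}{1277} \approx -0.064213$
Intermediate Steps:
$k{\left(L \right)} = 2 L$
$\frac{V{\left(50 \right)} + k{\left(-47 \right)}}{2554} = \frac{-70 + 2 \left(-47\right)}{2554} = \left(-70 - 94\right) \frac{1}{2554} = \left(-164\right) \frac{1}{2554} = - \frac{82}{1277}$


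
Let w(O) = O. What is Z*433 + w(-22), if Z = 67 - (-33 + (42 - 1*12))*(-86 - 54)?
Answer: -152871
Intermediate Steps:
Z = -353 (Z = 67 - (-33 + (42 - 12))*(-140) = 67 - (-33 + 30)*(-140) = 67 - (-3)*(-140) = 67 - 1*420 = 67 - 420 = -353)
Z*433 + w(-22) = -353*433 - 22 = -152849 - 22 = -152871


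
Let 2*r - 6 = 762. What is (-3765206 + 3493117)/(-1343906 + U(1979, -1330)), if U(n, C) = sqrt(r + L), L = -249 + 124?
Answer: 365662039634/1806083336577 + 272089*sqrt(259)/1806083336577 ≈ 0.20246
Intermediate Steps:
r = 384 (r = 3 + (1/2)*762 = 3 + 381 = 384)
L = -125
U(n, C) = sqrt(259) (U(n, C) = sqrt(384 - 125) = sqrt(259))
(-3765206 + 3493117)/(-1343906 + U(1979, -1330)) = (-3765206 + 3493117)/(-1343906 + sqrt(259)) = -272089/(-1343906 + sqrt(259))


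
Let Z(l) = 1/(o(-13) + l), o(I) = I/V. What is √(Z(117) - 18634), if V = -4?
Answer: 5*I*√172447158/481 ≈ 136.51*I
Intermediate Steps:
o(I) = -I/4 (o(I) = I/(-4) = I*(-¼) = -I/4)
Z(l) = 1/(13/4 + l) (Z(l) = 1/(-¼*(-13) + l) = 1/(13/4 + l))
√(Z(117) - 18634) = √(4/(13 + 4*117) - 18634) = √(4/(13 + 468) - 18634) = √(4/481 - 18634) = √(-8962950/481) = 5*I*√172447158/481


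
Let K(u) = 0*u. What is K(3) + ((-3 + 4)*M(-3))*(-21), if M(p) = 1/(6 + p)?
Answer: -7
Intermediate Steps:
K(u) = 0
K(3) + ((-3 + 4)*M(-3))*(-21) = 0 + ((-3 + 4)/(6 - 3))*(-21) = 0 + (1/3)*(-21) = 0 + (1*(⅓))*(-21) = 0 + (⅓)*(-21) = 0 - 7 = -7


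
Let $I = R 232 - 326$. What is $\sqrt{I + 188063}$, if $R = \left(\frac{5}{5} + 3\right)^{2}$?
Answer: $\sqrt{191449} \approx 437.55$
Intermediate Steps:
$R = 16$ ($R = \left(5 \cdot \frac{1}{5} + 3\right)^{2} = \left(1 + 3\right)^{2} = 4^{2} = 16$)
$I = 3386$ ($I = 16 \cdot 232 - 326 = 3712 - 326 = 3386$)
$\sqrt{I + 188063} = \sqrt{3386 + 188063} = \sqrt{191449}$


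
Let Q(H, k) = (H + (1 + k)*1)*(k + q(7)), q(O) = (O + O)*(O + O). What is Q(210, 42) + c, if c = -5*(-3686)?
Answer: 78644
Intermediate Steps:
c = 18430
q(O) = 4*O² (q(O) = (2*O)*(2*O) = 4*O²)
Q(H, k) = (196 + k)*(1 + H + k) (Q(H, k) = (H + (1 + k)*1)*(k + 4*7²) = (H + (1 + k))*(k + 4*49) = (1 + H + k)*(k + 196) = (1 + H + k)*(196 + k) = (196 + k)*(1 + H + k))
Q(210, 42) + c = (196 + 42² + 196*210 + 197*42 + 210*42) + 18430 = (196 + 1764 + 41160 + 8274 + 8820) + 18430 = 60214 + 18430 = 78644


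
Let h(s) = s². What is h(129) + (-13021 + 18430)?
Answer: 22050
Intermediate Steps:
h(129) + (-13021 + 18430) = 129² + (-13021 + 18430) = 16641 + 5409 = 22050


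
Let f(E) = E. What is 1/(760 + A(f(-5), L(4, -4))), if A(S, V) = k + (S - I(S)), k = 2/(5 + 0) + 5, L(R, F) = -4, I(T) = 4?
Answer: 5/3782 ≈ 0.0013221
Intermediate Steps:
k = 27/5 (k = 2/5 + 5 = (⅕)*2 + 5 = ⅖ + 5 = 27/5 ≈ 5.4000)
A(S, V) = 7/5 + S (A(S, V) = 27/5 + (S - 1*4) = 27/5 + (S - 4) = 27/5 + (-4 + S) = 7/5 + S)
1/(760 + A(f(-5), L(4, -4))) = 1/(760 + (7/5 - 5)) = 1/(760 - 18/5) = 1/(3782/5) = 5/3782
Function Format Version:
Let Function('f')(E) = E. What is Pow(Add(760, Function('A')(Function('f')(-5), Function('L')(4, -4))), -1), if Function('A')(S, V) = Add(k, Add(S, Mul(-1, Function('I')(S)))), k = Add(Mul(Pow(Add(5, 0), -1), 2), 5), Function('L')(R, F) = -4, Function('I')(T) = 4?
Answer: Rational(5, 3782) ≈ 0.0013221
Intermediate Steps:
k = Rational(27, 5) (k = Add(Mul(Pow(5, -1), 2), 5) = Add(Mul(Rational(1, 5), 2), 5) = Add(Rational(2, 5), 5) = Rational(27, 5) ≈ 5.4000)
Function('A')(S, V) = Add(Rational(7, 5), S) (Function('A')(S, V) = Add(Rational(27, 5), Add(S, Mul(-1, 4))) = Add(Rational(27, 5), Add(S, -4)) = Add(Rational(27, 5), Add(-4, S)) = Add(Rational(7, 5), S))
Pow(Add(760, Function('A')(Function('f')(-5), Function('L')(4, -4))), -1) = Pow(Add(760, Add(Rational(7, 5), -5)), -1) = Pow(Add(760, Rational(-18, 5)), -1) = Pow(Rational(3782, 5), -1) = Rational(5, 3782)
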